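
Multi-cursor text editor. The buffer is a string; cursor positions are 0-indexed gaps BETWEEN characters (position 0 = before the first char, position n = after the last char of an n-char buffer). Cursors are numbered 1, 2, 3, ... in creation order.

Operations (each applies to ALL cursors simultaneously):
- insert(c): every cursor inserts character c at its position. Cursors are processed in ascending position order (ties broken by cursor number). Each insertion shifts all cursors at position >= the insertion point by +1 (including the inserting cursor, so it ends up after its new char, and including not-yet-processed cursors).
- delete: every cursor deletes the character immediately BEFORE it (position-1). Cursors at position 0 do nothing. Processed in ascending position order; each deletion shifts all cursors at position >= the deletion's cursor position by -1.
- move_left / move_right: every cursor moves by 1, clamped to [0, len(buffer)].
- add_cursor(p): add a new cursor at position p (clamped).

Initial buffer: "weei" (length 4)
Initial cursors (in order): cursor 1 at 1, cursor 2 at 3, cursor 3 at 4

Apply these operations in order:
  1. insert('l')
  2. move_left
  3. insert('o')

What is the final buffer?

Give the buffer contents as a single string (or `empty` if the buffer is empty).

After op 1 (insert('l')): buffer="wleelil" (len 7), cursors c1@2 c2@5 c3@7, authorship .1..2.3
After op 2 (move_left): buffer="wleelil" (len 7), cursors c1@1 c2@4 c3@6, authorship .1..2.3
After op 3 (insert('o')): buffer="woleeoliol" (len 10), cursors c1@2 c2@6 c3@9, authorship .11..22.33

Answer: woleeoliol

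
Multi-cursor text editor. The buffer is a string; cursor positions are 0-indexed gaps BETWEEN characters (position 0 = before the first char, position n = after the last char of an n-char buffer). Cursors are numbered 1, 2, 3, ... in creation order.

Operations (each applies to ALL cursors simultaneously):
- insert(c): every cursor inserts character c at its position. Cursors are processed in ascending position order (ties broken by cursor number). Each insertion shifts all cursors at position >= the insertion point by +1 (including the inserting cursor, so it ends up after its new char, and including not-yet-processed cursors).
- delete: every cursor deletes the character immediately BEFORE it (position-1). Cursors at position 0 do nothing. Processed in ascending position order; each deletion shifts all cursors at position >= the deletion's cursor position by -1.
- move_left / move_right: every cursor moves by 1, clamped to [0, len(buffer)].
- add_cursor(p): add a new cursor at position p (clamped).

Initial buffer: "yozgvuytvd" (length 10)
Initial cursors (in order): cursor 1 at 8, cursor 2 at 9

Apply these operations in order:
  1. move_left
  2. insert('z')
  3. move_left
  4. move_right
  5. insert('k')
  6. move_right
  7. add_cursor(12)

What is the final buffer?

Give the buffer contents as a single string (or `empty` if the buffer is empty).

After op 1 (move_left): buffer="yozgvuytvd" (len 10), cursors c1@7 c2@8, authorship ..........
After op 2 (insert('z')): buffer="yozgvuyztzvd" (len 12), cursors c1@8 c2@10, authorship .......1.2..
After op 3 (move_left): buffer="yozgvuyztzvd" (len 12), cursors c1@7 c2@9, authorship .......1.2..
After op 4 (move_right): buffer="yozgvuyztzvd" (len 12), cursors c1@8 c2@10, authorship .......1.2..
After op 5 (insert('k')): buffer="yozgvuyzktzkvd" (len 14), cursors c1@9 c2@12, authorship .......11.22..
After op 6 (move_right): buffer="yozgvuyzktzkvd" (len 14), cursors c1@10 c2@13, authorship .......11.22..
After op 7 (add_cursor(12)): buffer="yozgvuyzktzkvd" (len 14), cursors c1@10 c3@12 c2@13, authorship .......11.22..

Answer: yozgvuyzktzkvd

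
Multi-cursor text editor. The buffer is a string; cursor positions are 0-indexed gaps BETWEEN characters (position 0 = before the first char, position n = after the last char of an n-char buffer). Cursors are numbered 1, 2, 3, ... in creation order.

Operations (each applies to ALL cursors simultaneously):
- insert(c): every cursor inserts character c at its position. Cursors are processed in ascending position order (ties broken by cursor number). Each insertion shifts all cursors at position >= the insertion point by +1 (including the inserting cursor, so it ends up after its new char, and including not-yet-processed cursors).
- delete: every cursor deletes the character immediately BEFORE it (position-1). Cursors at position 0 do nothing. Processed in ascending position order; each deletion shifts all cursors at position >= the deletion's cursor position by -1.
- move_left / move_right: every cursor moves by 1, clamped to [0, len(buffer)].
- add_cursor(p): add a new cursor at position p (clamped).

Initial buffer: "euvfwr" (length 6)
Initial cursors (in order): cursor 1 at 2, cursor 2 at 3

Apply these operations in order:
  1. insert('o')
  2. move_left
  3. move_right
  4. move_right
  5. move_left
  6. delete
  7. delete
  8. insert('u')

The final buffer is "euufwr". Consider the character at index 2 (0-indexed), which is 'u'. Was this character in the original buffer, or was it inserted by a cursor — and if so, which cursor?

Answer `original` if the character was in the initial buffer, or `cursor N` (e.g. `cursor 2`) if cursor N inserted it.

After op 1 (insert('o')): buffer="euovofwr" (len 8), cursors c1@3 c2@5, authorship ..1.2...
After op 2 (move_left): buffer="euovofwr" (len 8), cursors c1@2 c2@4, authorship ..1.2...
After op 3 (move_right): buffer="euovofwr" (len 8), cursors c1@3 c2@5, authorship ..1.2...
After op 4 (move_right): buffer="euovofwr" (len 8), cursors c1@4 c2@6, authorship ..1.2...
After op 5 (move_left): buffer="euovofwr" (len 8), cursors c1@3 c2@5, authorship ..1.2...
After op 6 (delete): buffer="euvfwr" (len 6), cursors c1@2 c2@3, authorship ......
After op 7 (delete): buffer="efwr" (len 4), cursors c1@1 c2@1, authorship ....
After op 8 (insert('u')): buffer="euufwr" (len 6), cursors c1@3 c2@3, authorship .12...
Authorship (.=original, N=cursor N): . 1 2 . . .
Index 2: author = 2

Answer: cursor 2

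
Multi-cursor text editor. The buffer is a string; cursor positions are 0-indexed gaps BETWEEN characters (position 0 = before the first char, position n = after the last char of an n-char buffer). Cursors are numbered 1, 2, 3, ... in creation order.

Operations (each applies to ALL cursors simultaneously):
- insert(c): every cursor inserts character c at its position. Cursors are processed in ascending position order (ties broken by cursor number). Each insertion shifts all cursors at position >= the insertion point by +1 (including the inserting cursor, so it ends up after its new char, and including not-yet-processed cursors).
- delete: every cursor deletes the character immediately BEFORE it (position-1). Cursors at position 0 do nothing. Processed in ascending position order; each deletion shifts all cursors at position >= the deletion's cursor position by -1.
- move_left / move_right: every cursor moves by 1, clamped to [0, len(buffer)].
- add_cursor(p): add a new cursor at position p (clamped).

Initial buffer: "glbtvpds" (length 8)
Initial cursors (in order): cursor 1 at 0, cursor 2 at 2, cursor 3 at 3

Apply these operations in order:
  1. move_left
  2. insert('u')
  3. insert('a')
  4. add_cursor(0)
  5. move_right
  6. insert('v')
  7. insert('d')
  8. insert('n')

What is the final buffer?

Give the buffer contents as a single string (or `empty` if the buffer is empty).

After op 1 (move_left): buffer="glbtvpds" (len 8), cursors c1@0 c2@1 c3@2, authorship ........
After op 2 (insert('u')): buffer="ugulubtvpds" (len 11), cursors c1@1 c2@3 c3@5, authorship 1.2.3......
After op 3 (insert('a')): buffer="uagualuabtvpds" (len 14), cursors c1@2 c2@5 c3@8, authorship 11.22.33......
After op 4 (add_cursor(0)): buffer="uagualuabtvpds" (len 14), cursors c4@0 c1@2 c2@5 c3@8, authorship 11.22.33......
After op 5 (move_right): buffer="uagualuabtvpds" (len 14), cursors c4@1 c1@3 c2@6 c3@9, authorship 11.22.33......
After op 6 (insert('v')): buffer="uvagvualvuabvtvpds" (len 18), cursors c4@2 c1@5 c2@9 c3@13, authorship 141.122.233.3.....
After op 7 (insert('d')): buffer="uvdagvdualvduabvdtvpds" (len 22), cursors c4@3 c1@7 c2@12 c3@17, authorship 1441.1122.2233.33.....
After op 8 (insert('n')): buffer="uvdnagvdnualvdnuabvdntvpds" (len 26), cursors c4@4 c1@9 c2@15 c3@21, authorship 14441.11122.22233.333.....

Answer: uvdnagvdnualvdnuabvdntvpds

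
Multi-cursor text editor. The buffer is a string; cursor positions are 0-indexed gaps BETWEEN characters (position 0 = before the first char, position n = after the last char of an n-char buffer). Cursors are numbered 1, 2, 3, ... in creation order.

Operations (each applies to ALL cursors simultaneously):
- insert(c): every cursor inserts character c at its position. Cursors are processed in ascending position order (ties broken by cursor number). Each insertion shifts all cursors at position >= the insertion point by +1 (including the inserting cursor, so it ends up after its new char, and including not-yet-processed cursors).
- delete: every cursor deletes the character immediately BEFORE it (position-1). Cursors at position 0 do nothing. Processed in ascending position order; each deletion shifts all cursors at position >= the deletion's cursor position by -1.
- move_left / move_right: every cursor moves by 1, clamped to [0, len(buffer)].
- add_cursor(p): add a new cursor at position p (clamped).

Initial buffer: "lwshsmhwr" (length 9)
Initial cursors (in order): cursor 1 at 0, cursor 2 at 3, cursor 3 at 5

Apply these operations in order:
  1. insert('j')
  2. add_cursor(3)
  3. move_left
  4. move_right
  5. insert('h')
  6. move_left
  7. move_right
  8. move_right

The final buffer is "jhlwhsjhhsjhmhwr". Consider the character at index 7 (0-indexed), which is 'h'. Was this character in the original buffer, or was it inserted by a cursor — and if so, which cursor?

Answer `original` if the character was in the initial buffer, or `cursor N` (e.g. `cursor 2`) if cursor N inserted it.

After op 1 (insert('j')): buffer="jlwsjhsjmhwr" (len 12), cursors c1@1 c2@5 c3@8, authorship 1...2..3....
After op 2 (add_cursor(3)): buffer="jlwsjhsjmhwr" (len 12), cursors c1@1 c4@3 c2@5 c3@8, authorship 1...2..3....
After op 3 (move_left): buffer="jlwsjhsjmhwr" (len 12), cursors c1@0 c4@2 c2@4 c3@7, authorship 1...2..3....
After op 4 (move_right): buffer="jlwsjhsjmhwr" (len 12), cursors c1@1 c4@3 c2@5 c3@8, authorship 1...2..3....
After op 5 (insert('h')): buffer="jhlwhsjhhsjhmhwr" (len 16), cursors c1@2 c4@5 c2@8 c3@12, authorship 11..4.22..33....
After op 6 (move_left): buffer="jhlwhsjhhsjhmhwr" (len 16), cursors c1@1 c4@4 c2@7 c3@11, authorship 11..4.22..33....
After op 7 (move_right): buffer="jhlwhsjhhsjhmhwr" (len 16), cursors c1@2 c4@5 c2@8 c3@12, authorship 11..4.22..33....
After op 8 (move_right): buffer="jhlwhsjhhsjhmhwr" (len 16), cursors c1@3 c4@6 c2@9 c3@13, authorship 11..4.22..33....
Authorship (.=original, N=cursor N): 1 1 . . 4 . 2 2 . . 3 3 . . . .
Index 7: author = 2

Answer: cursor 2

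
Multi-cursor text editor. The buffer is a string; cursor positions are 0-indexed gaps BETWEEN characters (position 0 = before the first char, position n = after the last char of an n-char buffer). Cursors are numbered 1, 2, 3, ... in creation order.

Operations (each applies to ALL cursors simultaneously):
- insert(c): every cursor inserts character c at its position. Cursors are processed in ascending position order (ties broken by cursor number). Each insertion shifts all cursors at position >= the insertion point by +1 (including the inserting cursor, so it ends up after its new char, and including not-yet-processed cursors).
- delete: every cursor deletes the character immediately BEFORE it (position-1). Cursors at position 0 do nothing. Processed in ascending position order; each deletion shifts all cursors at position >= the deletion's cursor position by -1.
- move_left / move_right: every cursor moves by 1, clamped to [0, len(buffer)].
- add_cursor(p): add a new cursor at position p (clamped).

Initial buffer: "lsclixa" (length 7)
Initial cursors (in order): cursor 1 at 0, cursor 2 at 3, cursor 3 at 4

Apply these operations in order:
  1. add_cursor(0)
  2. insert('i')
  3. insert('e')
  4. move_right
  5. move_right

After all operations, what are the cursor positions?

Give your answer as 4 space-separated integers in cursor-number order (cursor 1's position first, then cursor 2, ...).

Answer: 6 11 14 6

Derivation:
After op 1 (add_cursor(0)): buffer="lsclixa" (len 7), cursors c1@0 c4@0 c2@3 c3@4, authorship .......
After op 2 (insert('i')): buffer="iilsciliixa" (len 11), cursors c1@2 c4@2 c2@6 c3@8, authorship 14...2.3...
After op 3 (insert('e')): buffer="iieelscielieixa" (len 15), cursors c1@4 c4@4 c2@9 c3@12, authorship 1414...22.33...
After op 4 (move_right): buffer="iieelscielieixa" (len 15), cursors c1@5 c4@5 c2@10 c3@13, authorship 1414...22.33...
After op 5 (move_right): buffer="iieelscielieixa" (len 15), cursors c1@6 c4@6 c2@11 c3@14, authorship 1414...22.33...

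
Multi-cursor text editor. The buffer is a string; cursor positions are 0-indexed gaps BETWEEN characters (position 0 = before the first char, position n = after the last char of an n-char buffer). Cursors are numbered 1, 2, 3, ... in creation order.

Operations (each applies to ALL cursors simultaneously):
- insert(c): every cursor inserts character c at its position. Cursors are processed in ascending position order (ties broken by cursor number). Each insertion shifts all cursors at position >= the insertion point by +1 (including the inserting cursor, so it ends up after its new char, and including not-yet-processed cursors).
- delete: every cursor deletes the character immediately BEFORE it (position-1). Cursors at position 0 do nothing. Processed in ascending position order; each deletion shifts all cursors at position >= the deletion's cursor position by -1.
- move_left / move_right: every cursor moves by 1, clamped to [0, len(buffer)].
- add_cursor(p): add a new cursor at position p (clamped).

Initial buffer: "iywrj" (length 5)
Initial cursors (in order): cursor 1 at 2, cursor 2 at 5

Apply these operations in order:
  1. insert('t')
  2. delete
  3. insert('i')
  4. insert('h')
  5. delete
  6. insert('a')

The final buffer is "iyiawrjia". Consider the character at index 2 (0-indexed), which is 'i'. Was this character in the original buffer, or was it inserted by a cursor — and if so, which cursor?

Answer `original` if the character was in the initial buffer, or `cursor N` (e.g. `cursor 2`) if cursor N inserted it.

Answer: cursor 1

Derivation:
After op 1 (insert('t')): buffer="iytwrjt" (len 7), cursors c1@3 c2@7, authorship ..1...2
After op 2 (delete): buffer="iywrj" (len 5), cursors c1@2 c2@5, authorship .....
After op 3 (insert('i')): buffer="iyiwrji" (len 7), cursors c1@3 c2@7, authorship ..1...2
After op 4 (insert('h')): buffer="iyihwrjih" (len 9), cursors c1@4 c2@9, authorship ..11...22
After op 5 (delete): buffer="iyiwrji" (len 7), cursors c1@3 c2@7, authorship ..1...2
After op 6 (insert('a')): buffer="iyiawrjia" (len 9), cursors c1@4 c2@9, authorship ..11...22
Authorship (.=original, N=cursor N): . . 1 1 . . . 2 2
Index 2: author = 1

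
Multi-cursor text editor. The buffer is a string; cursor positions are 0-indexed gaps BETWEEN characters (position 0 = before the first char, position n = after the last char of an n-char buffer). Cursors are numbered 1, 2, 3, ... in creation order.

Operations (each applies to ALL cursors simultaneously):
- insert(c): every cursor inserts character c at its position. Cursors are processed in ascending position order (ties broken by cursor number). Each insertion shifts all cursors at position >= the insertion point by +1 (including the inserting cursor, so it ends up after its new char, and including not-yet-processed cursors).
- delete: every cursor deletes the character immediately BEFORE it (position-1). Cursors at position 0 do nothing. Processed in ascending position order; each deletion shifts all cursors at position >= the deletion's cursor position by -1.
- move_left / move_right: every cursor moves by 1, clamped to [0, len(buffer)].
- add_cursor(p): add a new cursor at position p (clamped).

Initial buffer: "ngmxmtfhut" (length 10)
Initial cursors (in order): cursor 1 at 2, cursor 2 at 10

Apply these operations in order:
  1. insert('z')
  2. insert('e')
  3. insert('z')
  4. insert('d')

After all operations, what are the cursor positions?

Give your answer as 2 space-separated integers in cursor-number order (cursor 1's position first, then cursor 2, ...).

Answer: 6 18

Derivation:
After op 1 (insert('z')): buffer="ngzmxmtfhutz" (len 12), cursors c1@3 c2@12, authorship ..1........2
After op 2 (insert('e')): buffer="ngzemxmtfhutze" (len 14), cursors c1@4 c2@14, authorship ..11........22
After op 3 (insert('z')): buffer="ngzezmxmtfhutzez" (len 16), cursors c1@5 c2@16, authorship ..111........222
After op 4 (insert('d')): buffer="ngzezdmxmtfhutzezd" (len 18), cursors c1@6 c2@18, authorship ..1111........2222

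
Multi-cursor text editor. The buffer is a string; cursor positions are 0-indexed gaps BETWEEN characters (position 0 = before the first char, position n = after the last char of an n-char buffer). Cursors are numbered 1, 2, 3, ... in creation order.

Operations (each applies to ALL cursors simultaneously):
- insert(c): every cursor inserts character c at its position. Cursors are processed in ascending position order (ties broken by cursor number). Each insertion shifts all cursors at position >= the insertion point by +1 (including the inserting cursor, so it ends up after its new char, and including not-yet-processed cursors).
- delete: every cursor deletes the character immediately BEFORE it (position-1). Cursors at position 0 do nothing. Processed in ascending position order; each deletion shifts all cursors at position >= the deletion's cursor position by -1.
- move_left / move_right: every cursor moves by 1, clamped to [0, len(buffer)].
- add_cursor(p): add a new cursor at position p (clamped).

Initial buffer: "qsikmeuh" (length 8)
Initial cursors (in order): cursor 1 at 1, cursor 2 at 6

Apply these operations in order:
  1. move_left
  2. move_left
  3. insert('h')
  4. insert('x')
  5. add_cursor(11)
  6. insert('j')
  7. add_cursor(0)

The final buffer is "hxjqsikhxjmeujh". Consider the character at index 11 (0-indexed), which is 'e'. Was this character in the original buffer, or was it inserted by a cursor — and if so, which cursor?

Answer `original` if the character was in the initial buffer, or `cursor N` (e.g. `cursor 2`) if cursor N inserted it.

After op 1 (move_left): buffer="qsikmeuh" (len 8), cursors c1@0 c2@5, authorship ........
After op 2 (move_left): buffer="qsikmeuh" (len 8), cursors c1@0 c2@4, authorship ........
After op 3 (insert('h')): buffer="hqsikhmeuh" (len 10), cursors c1@1 c2@6, authorship 1....2....
After op 4 (insert('x')): buffer="hxqsikhxmeuh" (len 12), cursors c1@2 c2@8, authorship 11....22....
After op 5 (add_cursor(11)): buffer="hxqsikhxmeuh" (len 12), cursors c1@2 c2@8 c3@11, authorship 11....22....
After op 6 (insert('j')): buffer="hxjqsikhxjmeujh" (len 15), cursors c1@3 c2@10 c3@14, authorship 111....222...3.
After op 7 (add_cursor(0)): buffer="hxjqsikhxjmeujh" (len 15), cursors c4@0 c1@3 c2@10 c3@14, authorship 111....222...3.
Authorship (.=original, N=cursor N): 1 1 1 . . . . 2 2 2 . . . 3 .
Index 11: author = original

Answer: original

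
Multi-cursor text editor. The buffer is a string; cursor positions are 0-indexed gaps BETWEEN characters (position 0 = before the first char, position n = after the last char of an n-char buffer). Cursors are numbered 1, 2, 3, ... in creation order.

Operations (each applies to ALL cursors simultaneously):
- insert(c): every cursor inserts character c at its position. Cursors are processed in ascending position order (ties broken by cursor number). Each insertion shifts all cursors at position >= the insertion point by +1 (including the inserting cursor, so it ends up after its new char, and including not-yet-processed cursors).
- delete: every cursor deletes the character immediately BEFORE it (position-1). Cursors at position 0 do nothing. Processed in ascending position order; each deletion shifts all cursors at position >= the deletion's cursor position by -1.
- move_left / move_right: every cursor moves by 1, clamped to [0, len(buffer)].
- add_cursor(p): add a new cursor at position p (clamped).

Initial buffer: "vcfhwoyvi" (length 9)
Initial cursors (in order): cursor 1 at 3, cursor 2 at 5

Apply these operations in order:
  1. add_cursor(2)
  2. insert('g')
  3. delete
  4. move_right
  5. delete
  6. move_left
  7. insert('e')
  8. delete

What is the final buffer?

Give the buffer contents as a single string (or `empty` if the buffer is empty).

After op 1 (add_cursor(2)): buffer="vcfhwoyvi" (len 9), cursors c3@2 c1@3 c2@5, authorship .........
After op 2 (insert('g')): buffer="vcgfghwgoyvi" (len 12), cursors c3@3 c1@5 c2@8, authorship ..3.1..2....
After op 3 (delete): buffer="vcfhwoyvi" (len 9), cursors c3@2 c1@3 c2@5, authorship .........
After op 4 (move_right): buffer="vcfhwoyvi" (len 9), cursors c3@3 c1@4 c2@6, authorship .........
After op 5 (delete): buffer="vcwyvi" (len 6), cursors c1@2 c3@2 c2@3, authorship ......
After op 6 (move_left): buffer="vcwyvi" (len 6), cursors c1@1 c3@1 c2@2, authorship ......
After op 7 (insert('e')): buffer="veecewyvi" (len 9), cursors c1@3 c3@3 c2@5, authorship .13.2....
After op 8 (delete): buffer="vcwyvi" (len 6), cursors c1@1 c3@1 c2@2, authorship ......

Answer: vcwyvi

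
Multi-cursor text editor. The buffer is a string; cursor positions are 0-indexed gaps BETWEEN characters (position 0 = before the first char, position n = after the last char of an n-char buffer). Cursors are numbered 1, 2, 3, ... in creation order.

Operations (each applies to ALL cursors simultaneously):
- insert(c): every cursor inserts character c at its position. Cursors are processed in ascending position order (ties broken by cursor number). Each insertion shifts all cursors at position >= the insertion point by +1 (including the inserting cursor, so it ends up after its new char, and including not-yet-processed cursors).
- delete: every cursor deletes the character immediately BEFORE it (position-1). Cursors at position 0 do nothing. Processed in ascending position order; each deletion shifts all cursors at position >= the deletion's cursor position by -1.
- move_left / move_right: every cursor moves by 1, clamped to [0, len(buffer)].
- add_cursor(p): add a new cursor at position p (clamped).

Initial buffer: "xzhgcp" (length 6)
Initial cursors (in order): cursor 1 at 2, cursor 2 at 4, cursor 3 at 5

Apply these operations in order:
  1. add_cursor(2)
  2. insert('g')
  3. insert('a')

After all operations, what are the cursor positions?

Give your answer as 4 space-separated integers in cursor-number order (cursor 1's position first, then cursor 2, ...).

Answer: 6 10 13 6

Derivation:
After op 1 (add_cursor(2)): buffer="xzhgcp" (len 6), cursors c1@2 c4@2 c2@4 c3@5, authorship ......
After op 2 (insert('g')): buffer="xzgghggcgp" (len 10), cursors c1@4 c4@4 c2@7 c3@9, authorship ..14..2.3.
After op 3 (insert('a')): buffer="xzggaahggacgap" (len 14), cursors c1@6 c4@6 c2@10 c3@13, authorship ..1414..22.33.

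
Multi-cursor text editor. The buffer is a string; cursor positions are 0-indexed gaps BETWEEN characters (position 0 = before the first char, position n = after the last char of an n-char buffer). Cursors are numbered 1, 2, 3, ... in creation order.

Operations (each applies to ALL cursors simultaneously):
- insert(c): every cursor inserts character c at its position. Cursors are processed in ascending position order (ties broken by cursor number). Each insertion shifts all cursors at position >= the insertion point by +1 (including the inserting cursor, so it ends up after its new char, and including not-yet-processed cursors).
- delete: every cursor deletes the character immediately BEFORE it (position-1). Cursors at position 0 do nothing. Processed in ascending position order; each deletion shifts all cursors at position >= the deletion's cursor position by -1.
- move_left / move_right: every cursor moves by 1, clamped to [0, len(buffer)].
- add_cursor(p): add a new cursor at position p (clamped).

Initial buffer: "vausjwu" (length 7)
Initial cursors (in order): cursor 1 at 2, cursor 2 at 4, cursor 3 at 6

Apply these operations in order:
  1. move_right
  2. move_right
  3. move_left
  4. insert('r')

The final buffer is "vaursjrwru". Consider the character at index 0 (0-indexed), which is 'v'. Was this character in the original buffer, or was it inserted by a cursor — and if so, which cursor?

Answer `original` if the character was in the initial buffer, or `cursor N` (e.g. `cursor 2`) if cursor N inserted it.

Answer: original

Derivation:
After op 1 (move_right): buffer="vausjwu" (len 7), cursors c1@3 c2@5 c3@7, authorship .......
After op 2 (move_right): buffer="vausjwu" (len 7), cursors c1@4 c2@6 c3@7, authorship .......
After op 3 (move_left): buffer="vausjwu" (len 7), cursors c1@3 c2@5 c3@6, authorship .......
After op 4 (insert('r')): buffer="vaursjrwru" (len 10), cursors c1@4 c2@7 c3@9, authorship ...1..2.3.
Authorship (.=original, N=cursor N): . . . 1 . . 2 . 3 .
Index 0: author = original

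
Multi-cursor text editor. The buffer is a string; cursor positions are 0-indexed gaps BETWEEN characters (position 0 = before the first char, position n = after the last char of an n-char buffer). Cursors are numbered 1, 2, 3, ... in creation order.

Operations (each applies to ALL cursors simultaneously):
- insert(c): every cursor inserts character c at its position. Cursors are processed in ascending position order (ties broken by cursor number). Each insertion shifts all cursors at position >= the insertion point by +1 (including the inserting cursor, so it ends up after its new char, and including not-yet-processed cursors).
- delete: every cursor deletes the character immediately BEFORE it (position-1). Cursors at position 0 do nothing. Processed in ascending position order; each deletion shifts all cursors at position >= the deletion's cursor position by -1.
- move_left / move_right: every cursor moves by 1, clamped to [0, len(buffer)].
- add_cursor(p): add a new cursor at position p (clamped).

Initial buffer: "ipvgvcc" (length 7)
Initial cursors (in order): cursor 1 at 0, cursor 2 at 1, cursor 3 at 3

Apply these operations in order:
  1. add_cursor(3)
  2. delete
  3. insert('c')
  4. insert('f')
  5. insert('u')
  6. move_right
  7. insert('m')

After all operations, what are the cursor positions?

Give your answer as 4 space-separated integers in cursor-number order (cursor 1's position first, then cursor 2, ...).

Answer: 17 17 17 17

Derivation:
After op 1 (add_cursor(3)): buffer="ipvgvcc" (len 7), cursors c1@0 c2@1 c3@3 c4@3, authorship .......
After op 2 (delete): buffer="gvcc" (len 4), cursors c1@0 c2@0 c3@0 c4@0, authorship ....
After op 3 (insert('c')): buffer="ccccgvcc" (len 8), cursors c1@4 c2@4 c3@4 c4@4, authorship 1234....
After op 4 (insert('f')): buffer="ccccffffgvcc" (len 12), cursors c1@8 c2@8 c3@8 c4@8, authorship 12341234....
After op 5 (insert('u')): buffer="ccccffffuuuugvcc" (len 16), cursors c1@12 c2@12 c3@12 c4@12, authorship 123412341234....
After op 6 (move_right): buffer="ccccffffuuuugvcc" (len 16), cursors c1@13 c2@13 c3@13 c4@13, authorship 123412341234....
After op 7 (insert('m')): buffer="ccccffffuuuugmmmmvcc" (len 20), cursors c1@17 c2@17 c3@17 c4@17, authorship 123412341234.1234...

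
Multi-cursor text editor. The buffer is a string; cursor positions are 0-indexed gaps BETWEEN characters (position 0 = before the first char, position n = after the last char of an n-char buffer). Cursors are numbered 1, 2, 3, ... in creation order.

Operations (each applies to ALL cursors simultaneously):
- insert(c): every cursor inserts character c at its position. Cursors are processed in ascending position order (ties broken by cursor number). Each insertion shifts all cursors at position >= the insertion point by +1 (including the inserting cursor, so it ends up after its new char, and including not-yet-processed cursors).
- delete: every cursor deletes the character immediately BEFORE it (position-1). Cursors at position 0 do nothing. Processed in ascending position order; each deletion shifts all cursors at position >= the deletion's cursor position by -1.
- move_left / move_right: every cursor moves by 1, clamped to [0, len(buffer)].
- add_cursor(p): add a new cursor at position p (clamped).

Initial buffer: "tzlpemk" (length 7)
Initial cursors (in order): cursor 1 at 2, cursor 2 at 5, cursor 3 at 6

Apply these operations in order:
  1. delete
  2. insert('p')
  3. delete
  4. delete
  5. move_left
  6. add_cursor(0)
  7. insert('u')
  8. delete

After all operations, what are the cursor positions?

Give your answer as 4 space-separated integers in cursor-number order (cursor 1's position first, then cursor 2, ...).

After op 1 (delete): buffer="tlpk" (len 4), cursors c1@1 c2@3 c3@3, authorship ....
After op 2 (insert('p')): buffer="tplpppk" (len 7), cursors c1@2 c2@6 c3@6, authorship .1..23.
After op 3 (delete): buffer="tlpk" (len 4), cursors c1@1 c2@3 c3@3, authorship ....
After op 4 (delete): buffer="k" (len 1), cursors c1@0 c2@0 c3@0, authorship .
After op 5 (move_left): buffer="k" (len 1), cursors c1@0 c2@0 c3@0, authorship .
After op 6 (add_cursor(0)): buffer="k" (len 1), cursors c1@0 c2@0 c3@0 c4@0, authorship .
After op 7 (insert('u')): buffer="uuuuk" (len 5), cursors c1@4 c2@4 c3@4 c4@4, authorship 1234.
After op 8 (delete): buffer="k" (len 1), cursors c1@0 c2@0 c3@0 c4@0, authorship .

Answer: 0 0 0 0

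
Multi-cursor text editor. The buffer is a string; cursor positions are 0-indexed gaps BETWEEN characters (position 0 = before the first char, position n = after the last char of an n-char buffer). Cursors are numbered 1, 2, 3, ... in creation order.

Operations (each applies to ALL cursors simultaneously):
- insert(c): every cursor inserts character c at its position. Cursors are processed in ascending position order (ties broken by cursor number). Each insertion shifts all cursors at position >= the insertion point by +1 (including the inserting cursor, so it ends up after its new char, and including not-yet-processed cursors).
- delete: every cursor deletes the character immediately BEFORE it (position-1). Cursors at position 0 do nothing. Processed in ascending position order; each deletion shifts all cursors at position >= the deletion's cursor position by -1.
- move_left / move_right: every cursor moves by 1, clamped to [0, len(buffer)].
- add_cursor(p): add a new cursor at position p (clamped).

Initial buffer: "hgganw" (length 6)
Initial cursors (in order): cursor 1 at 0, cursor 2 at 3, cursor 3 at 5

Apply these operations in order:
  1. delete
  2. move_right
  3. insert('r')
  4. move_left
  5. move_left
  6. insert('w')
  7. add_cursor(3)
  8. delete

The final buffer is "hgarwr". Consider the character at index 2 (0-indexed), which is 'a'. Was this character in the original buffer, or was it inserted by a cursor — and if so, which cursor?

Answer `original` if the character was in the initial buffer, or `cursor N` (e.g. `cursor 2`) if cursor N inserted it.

After op 1 (delete): buffer="hgaw" (len 4), cursors c1@0 c2@2 c3@3, authorship ....
After op 2 (move_right): buffer="hgaw" (len 4), cursors c1@1 c2@3 c3@4, authorship ....
After op 3 (insert('r')): buffer="hrgarwr" (len 7), cursors c1@2 c2@5 c3@7, authorship .1..2.3
After op 4 (move_left): buffer="hrgarwr" (len 7), cursors c1@1 c2@4 c3@6, authorship .1..2.3
After op 5 (move_left): buffer="hrgarwr" (len 7), cursors c1@0 c2@3 c3@5, authorship .1..2.3
After op 6 (insert('w')): buffer="whrgwarwwr" (len 10), cursors c1@1 c2@5 c3@8, authorship 1.1.2.23.3
After op 7 (add_cursor(3)): buffer="whrgwarwwr" (len 10), cursors c1@1 c4@3 c2@5 c3@8, authorship 1.1.2.23.3
After op 8 (delete): buffer="hgarwr" (len 6), cursors c1@0 c4@1 c2@2 c3@4, authorship ...2.3
Authorship (.=original, N=cursor N): . . . 2 . 3
Index 2: author = original

Answer: original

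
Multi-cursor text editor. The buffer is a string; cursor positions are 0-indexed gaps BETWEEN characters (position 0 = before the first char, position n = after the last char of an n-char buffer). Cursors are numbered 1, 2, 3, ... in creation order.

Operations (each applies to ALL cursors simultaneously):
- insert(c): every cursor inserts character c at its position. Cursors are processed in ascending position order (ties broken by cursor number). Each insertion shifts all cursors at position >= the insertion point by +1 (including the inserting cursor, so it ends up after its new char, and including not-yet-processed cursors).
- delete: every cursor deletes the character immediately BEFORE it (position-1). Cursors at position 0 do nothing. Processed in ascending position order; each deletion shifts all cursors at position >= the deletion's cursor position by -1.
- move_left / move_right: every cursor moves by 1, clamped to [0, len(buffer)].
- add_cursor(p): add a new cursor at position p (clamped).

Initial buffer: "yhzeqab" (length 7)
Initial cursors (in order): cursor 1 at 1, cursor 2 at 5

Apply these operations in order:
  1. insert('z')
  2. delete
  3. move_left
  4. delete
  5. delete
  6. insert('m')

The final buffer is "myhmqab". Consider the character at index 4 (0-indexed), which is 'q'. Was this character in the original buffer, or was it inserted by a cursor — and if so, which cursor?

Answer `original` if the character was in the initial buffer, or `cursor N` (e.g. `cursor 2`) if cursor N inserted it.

After op 1 (insert('z')): buffer="yzhzeqzab" (len 9), cursors c1@2 c2@7, authorship .1....2..
After op 2 (delete): buffer="yhzeqab" (len 7), cursors c1@1 c2@5, authorship .......
After op 3 (move_left): buffer="yhzeqab" (len 7), cursors c1@0 c2@4, authorship .......
After op 4 (delete): buffer="yhzqab" (len 6), cursors c1@0 c2@3, authorship ......
After op 5 (delete): buffer="yhqab" (len 5), cursors c1@0 c2@2, authorship .....
After op 6 (insert('m')): buffer="myhmqab" (len 7), cursors c1@1 c2@4, authorship 1..2...
Authorship (.=original, N=cursor N): 1 . . 2 . . .
Index 4: author = original

Answer: original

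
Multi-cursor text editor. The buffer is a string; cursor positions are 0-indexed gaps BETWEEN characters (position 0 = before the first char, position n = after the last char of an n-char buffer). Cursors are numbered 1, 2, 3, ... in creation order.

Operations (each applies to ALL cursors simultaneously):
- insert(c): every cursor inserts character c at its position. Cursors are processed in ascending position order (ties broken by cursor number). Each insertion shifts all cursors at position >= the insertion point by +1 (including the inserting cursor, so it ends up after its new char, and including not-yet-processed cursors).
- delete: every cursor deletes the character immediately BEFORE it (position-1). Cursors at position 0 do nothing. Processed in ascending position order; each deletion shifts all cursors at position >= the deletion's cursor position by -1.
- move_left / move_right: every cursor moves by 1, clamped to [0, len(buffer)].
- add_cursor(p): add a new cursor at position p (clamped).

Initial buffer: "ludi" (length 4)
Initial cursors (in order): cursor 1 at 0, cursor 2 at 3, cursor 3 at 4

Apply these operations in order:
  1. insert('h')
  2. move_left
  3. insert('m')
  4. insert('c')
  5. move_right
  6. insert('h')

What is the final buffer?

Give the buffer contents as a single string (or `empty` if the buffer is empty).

After op 1 (insert('h')): buffer="hludhih" (len 7), cursors c1@1 c2@5 c3@7, authorship 1...2.3
After op 2 (move_left): buffer="hludhih" (len 7), cursors c1@0 c2@4 c3@6, authorship 1...2.3
After op 3 (insert('m')): buffer="mhludmhimh" (len 10), cursors c1@1 c2@6 c3@9, authorship 11...22.33
After op 4 (insert('c')): buffer="mchludmchimch" (len 13), cursors c1@2 c2@8 c3@12, authorship 111...222.333
After op 5 (move_right): buffer="mchludmchimch" (len 13), cursors c1@3 c2@9 c3@13, authorship 111...222.333
After op 6 (insert('h')): buffer="mchhludmchhimchh" (len 16), cursors c1@4 c2@11 c3@16, authorship 1111...2222.3333

Answer: mchhludmchhimchh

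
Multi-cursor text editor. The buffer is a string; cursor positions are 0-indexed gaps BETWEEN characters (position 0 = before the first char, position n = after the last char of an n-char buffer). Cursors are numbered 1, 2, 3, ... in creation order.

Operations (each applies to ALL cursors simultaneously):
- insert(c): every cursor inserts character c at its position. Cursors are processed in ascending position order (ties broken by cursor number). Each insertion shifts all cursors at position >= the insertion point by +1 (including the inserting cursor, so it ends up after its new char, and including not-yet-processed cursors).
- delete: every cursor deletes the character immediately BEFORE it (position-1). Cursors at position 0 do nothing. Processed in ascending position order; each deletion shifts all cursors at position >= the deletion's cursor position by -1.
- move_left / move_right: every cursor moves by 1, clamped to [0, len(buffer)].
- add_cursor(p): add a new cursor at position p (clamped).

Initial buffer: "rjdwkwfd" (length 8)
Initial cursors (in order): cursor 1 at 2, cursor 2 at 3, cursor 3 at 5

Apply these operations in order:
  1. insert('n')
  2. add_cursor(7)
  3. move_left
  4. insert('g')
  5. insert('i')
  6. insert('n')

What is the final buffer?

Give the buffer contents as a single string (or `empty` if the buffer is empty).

Answer: rjginndginnwginkginnwfd

Derivation:
After op 1 (insert('n')): buffer="rjndnwknwfd" (len 11), cursors c1@3 c2@5 c3@8, authorship ..1.2..3...
After op 2 (add_cursor(7)): buffer="rjndnwknwfd" (len 11), cursors c1@3 c2@5 c4@7 c3@8, authorship ..1.2..3...
After op 3 (move_left): buffer="rjndnwknwfd" (len 11), cursors c1@2 c2@4 c4@6 c3@7, authorship ..1.2..3...
After op 4 (insert('g')): buffer="rjgndgnwgkgnwfd" (len 15), cursors c1@3 c2@6 c4@9 c3@11, authorship ..11.22.4.33...
After op 5 (insert('i')): buffer="rjgindginwgikginwfd" (len 19), cursors c1@4 c2@8 c4@12 c3@15, authorship ..111.222.44.333...
After op 6 (insert('n')): buffer="rjginndginnwginkginnwfd" (len 23), cursors c1@5 c2@10 c4@15 c3@19, authorship ..1111.2222.444.3333...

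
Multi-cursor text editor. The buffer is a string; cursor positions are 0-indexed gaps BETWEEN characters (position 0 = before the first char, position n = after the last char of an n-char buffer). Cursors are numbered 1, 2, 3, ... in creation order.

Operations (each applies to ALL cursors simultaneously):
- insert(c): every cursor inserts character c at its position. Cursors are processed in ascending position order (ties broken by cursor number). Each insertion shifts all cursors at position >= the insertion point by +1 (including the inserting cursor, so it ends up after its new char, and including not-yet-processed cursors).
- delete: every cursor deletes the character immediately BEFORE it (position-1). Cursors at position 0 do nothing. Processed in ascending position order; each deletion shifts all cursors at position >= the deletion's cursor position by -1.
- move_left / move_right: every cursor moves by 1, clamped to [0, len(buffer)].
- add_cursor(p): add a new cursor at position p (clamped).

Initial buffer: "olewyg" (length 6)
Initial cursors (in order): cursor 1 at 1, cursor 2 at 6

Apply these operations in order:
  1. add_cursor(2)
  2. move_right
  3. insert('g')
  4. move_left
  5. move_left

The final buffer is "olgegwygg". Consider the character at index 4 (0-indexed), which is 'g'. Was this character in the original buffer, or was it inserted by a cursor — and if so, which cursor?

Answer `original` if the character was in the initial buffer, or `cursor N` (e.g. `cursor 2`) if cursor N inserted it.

Answer: cursor 3

Derivation:
After op 1 (add_cursor(2)): buffer="olewyg" (len 6), cursors c1@1 c3@2 c2@6, authorship ......
After op 2 (move_right): buffer="olewyg" (len 6), cursors c1@2 c3@3 c2@6, authorship ......
After op 3 (insert('g')): buffer="olgegwygg" (len 9), cursors c1@3 c3@5 c2@9, authorship ..1.3...2
After op 4 (move_left): buffer="olgegwygg" (len 9), cursors c1@2 c3@4 c2@8, authorship ..1.3...2
After op 5 (move_left): buffer="olgegwygg" (len 9), cursors c1@1 c3@3 c2@7, authorship ..1.3...2
Authorship (.=original, N=cursor N): . . 1 . 3 . . . 2
Index 4: author = 3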